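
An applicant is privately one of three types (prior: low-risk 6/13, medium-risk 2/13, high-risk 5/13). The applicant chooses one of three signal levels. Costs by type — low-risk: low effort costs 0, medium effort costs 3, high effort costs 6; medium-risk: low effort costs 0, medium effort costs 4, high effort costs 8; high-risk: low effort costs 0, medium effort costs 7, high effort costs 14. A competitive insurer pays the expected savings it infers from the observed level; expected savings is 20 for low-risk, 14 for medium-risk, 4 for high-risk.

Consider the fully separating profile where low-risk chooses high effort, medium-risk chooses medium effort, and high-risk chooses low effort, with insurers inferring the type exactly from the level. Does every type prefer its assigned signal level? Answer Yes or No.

Separating rebates: high effort → 20, medium effort → 14, low effort → 4.
low-risk (assigned high effort): low effort: 4 − 0 = 4; medium effort: 14 − 3 = 11; high effort: 20 − 6 = 14. low-risk stays.
medium-risk (assigned medium effort): low effort: 4 − 0 = 4; medium effort: 14 − 4 = 10; high effort: 20 − 8 = 12. medium-risk prefers high effort.
high-risk (assigned low effort): low effort: 4 − 0 = 4; medium effort: 14 − 7 = 7; high effort: 20 − 14 = 6. high-risk prefers medium effort.
At least one type deviates; the separating profile fails.

No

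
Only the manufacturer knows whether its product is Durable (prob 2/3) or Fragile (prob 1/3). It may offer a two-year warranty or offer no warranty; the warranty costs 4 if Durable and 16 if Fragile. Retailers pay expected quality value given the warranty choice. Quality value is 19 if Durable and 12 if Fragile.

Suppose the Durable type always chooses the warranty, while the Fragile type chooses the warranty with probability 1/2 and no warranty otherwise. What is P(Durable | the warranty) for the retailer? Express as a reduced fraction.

4/5

P(the warranty) = (2/3)·1 + (1/3)·(1/2) = 5/6.
By Bayes' rule, P(Durable | the warranty) = (2/3) / (5/6) = 4/5.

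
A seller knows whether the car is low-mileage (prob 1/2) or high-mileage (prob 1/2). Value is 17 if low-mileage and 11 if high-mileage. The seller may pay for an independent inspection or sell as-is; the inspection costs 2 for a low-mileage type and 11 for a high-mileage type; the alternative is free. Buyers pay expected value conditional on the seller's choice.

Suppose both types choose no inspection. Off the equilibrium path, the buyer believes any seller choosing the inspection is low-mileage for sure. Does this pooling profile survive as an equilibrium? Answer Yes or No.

No

On path, the buyer holds the prior and pays 1/2·17 + 1/2·11 = 14. Off path (the inspection), believing low-mileage, it pays 17.
low-mileage: no inspection nets 14; the inspection nets 17 − 2 = 15. low-mileage would deviate.
high-mileage: no inspection nets 14; the inspection nets 17 − 11 = 6. high-mileage stays.
A type deviates, so pooling fails.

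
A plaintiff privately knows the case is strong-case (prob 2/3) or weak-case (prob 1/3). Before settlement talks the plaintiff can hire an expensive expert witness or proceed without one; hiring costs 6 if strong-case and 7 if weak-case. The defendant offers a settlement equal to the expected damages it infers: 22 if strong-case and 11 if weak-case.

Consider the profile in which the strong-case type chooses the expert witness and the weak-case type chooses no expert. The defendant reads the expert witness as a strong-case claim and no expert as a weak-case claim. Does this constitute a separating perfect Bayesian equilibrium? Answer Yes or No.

No

Under these beliefs, the expert witness earns settlement 22 and no expert earns settlement 11.
strong-case: the expert witness nets 22 − 6 = 16; no expert nets 11. strong-case prefers the expert witness.
weak-case: the expert witness nets 22 − 7 = 15; no expert nets 11. weak-case would deviate to the expert witness.
weak-case has a profitable deviation, so the profile is not an equilibrium.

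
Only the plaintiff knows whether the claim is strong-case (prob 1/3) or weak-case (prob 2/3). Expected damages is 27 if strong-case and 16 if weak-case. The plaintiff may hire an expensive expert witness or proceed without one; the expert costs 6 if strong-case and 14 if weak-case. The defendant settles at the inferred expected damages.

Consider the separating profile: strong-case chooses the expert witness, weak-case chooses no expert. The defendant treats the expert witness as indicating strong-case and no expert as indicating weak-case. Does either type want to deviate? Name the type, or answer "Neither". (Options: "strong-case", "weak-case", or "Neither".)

The expert witness pays 27; no expert pays 16.
strong-case: assigned the expert witness, nets 27 − 6 = 21; deviating to no expert nets 16.
weak-case: assigned no expert, nets 16; deviating to the expert witness nets 27 − 14 = 13.
Both types strictly prefer their assigned action; no profitable deviation.

Neither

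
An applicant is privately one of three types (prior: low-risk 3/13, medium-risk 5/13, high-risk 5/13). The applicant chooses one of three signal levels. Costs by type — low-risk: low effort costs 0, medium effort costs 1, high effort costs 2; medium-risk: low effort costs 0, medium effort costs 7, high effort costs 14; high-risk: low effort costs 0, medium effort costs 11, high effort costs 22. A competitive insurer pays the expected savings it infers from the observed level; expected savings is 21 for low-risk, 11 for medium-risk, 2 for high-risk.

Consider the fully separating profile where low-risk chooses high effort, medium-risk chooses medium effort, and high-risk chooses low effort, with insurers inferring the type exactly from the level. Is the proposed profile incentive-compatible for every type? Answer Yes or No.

No

Separating rebates: high effort → 21, medium effort → 11, low effort → 2.
low-risk (assigned high effort): low effort: 2 − 0 = 2; medium effort: 11 − 1 = 10; high effort: 21 − 2 = 19. low-risk stays.
medium-risk (assigned medium effort): low effort: 2 − 0 = 2; medium effort: 11 − 7 = 4; high effort: 21 − 14 = 7. medium-risk prefers high effort.
high-risk (assigned low effort): low effort: 2 − 0 = 2; medium effort: 11 − 11 = 0; high effort: 21 − 22 = -1. high-risk stays.
At least one type deviates; the separating profile fails.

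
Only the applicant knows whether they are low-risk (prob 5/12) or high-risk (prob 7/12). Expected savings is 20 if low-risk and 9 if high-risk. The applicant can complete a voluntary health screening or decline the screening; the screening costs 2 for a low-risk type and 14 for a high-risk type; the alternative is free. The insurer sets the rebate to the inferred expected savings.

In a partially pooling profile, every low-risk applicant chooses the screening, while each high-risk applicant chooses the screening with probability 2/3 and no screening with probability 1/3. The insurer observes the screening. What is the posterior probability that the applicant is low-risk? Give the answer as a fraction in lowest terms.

P(the screening) = (5/12)·1 + (7/12)·(2/3) = 29/36.
By Bayes' rule, P(low-risk | the screening) = (5/12) / (29/36) = 15/29.

15/29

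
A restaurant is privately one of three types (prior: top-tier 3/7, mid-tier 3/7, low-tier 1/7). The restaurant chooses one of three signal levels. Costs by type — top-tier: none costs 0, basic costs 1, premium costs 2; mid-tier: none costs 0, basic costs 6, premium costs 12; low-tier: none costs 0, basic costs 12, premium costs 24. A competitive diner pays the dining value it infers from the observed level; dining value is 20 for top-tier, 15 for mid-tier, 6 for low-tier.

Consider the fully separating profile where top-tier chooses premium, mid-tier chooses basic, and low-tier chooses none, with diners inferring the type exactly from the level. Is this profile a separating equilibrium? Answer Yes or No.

Separating price premiums: premium → 20, basic → 15, none → 6.
top-tier (assigned premium): none: 6 − 0 = 6; basic: 15 − 1 = 14; premium: 20 − 2 = 18. top-tier stays.
mid-tier (assigned basic): none: 6 − 0 = 6; basic: 15 − 6 = 9; premium: 20 − 12 = 8. mid-tier stays.
low-tier (assigned none): none: 6 − 0 = 6; basic: 15 − 12 = 3; premium: 20 − 24 = -4. low-tier stays.
Every type prefers its assigned level; separation holds.

Yes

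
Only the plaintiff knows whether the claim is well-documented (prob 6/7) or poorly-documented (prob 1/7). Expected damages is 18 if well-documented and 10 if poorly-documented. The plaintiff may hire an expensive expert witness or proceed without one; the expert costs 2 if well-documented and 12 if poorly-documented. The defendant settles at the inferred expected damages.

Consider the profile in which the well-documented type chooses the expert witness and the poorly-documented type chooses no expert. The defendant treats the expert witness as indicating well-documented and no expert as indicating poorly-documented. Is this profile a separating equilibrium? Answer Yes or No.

Under these beliefs, the expert witness earns settlement 18 and no expert earns settlement 10.
well-documented: the expert witness nets 18 − 2 = 16; no expert nets 10. well-documented prefers the expert witness.
poorly-documented: the expert witness nets 18 − 12 = 6; no expert nets 10. poorly-documented prefers no expert.
Neither type deviates, so the separating profile is an equilibrium.

Yes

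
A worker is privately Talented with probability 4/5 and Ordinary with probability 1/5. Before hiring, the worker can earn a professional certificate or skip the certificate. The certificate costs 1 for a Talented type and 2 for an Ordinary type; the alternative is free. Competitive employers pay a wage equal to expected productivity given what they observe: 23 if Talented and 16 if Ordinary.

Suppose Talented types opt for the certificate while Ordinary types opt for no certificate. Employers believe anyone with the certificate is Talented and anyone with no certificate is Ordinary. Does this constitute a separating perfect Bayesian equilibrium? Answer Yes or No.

No

Under these beliefs, the certificate earns wage 23 and no certificate earns wage 16.
Talented: the certificate nets 23 − 1 = 22; no certificate nets 16. Talented prefers the certificate.
Ordinary: the certificate nets 23 − 2 = 21; no certificate nets 16. Ordinary would deviate to the certificate.
Ordinary has a profitable deviation, so the profile is not an equilibrium.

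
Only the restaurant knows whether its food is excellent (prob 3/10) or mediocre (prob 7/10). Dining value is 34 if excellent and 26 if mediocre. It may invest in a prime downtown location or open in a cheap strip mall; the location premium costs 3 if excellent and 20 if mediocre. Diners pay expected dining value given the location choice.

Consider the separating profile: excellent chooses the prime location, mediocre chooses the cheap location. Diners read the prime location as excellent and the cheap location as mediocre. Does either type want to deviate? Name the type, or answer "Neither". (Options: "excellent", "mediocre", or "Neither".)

The prime location pays 34; the cheap location pays 26.
excellent: assigned the prime location, nets 34 − 3 = 31; deviating to the cheap location nets 26.
mediocre: assigned the cheap location, nets 26; deviating to the prime location nets 34 − 20 = 14.
Both types strictly prefer their assigned action; no profitable deviation.

Neither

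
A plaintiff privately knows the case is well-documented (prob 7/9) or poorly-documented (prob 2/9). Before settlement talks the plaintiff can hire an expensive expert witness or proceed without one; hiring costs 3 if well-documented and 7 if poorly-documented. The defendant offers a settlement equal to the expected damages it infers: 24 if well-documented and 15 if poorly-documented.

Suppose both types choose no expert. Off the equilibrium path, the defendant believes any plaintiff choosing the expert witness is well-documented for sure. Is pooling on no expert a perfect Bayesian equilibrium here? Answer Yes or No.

Yes

On path, the defendant holds the prior and pays 7/9·24 + 2/9·15 = 22. Off path (the expert witness), believing well-documented, it pays 24.
well-documented: no expert nets 22; the expert witness nets 24 − 3 = 21. well-documented stays.
poorly-documented: no expert nets 22; the expert witness nets 24 − 7 = 17. poorly-documented stays.
No type deviates, so pooling is sustained.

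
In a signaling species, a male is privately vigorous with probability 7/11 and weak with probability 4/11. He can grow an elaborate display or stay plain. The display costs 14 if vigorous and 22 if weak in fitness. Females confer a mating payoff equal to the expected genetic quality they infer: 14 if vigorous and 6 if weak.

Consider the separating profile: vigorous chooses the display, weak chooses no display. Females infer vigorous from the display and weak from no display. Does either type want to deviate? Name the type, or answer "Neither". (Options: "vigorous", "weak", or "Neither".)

The display pays 14; no display pays 6.
vigorous: assigned the display, nets 14 − 14 = 0; deviating to no display nets 6.
weak: assigned no display, nets 6; deviating to the display nets 14 − 22 = -8.
The vigorous type gains 6 by deviating.

vigorous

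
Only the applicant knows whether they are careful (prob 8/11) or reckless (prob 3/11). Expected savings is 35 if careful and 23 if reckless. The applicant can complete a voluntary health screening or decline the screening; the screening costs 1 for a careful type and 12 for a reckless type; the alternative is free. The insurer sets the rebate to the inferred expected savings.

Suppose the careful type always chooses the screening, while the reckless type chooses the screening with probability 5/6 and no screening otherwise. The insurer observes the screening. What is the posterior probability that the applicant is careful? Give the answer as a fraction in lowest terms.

16/21

P(the screening) = (8/11)·1 + (3/11)·(5/6) = 21/22.
By Bayes' rule, P(careful | the screening) = (8/11) / (21/22) = 16/21.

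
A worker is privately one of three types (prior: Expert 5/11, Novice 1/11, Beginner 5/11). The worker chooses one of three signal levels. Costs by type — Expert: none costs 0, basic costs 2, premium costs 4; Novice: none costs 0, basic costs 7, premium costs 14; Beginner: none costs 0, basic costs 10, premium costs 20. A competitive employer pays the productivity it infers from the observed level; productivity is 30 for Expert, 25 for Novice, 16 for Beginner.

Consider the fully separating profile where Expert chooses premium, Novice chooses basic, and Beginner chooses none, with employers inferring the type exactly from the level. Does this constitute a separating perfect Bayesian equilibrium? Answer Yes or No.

Separating wages: premium → 30, basic → 25, none → 16.
Expert (assigned premium): none: 16 − 0 = 16; basic: 25 − 2 = 23; premium: 30 − 4 = 26. Expert stays.
Novice (assigned basic): none: 16 − 0 = 16; basic: 25 − 7 = 18; premium: 30 − 14 = 16. Novice stays.
Beginner (assigned none): none: 16 − 0 = 16; basic: 25 − 10 = 15; premium: 30 − 20 = 10. Beginner stays.
Every type prefers its assigned level; separation holds.

Yes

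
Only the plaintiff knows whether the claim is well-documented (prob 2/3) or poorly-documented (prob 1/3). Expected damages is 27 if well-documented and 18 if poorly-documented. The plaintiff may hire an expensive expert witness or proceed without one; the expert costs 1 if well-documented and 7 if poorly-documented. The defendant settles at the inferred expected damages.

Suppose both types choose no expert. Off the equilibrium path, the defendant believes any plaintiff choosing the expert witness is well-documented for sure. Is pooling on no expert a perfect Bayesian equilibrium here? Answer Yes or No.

No

On path, the defendant holds the prior and pays 2/3·27 + 1/3·18 = 24. Off path (the expert witness), believing well-documented, it pays 27.
well-documented: no expert nets 24; the expert witness nets 27 − 1 = 26. well-documented would deviate.
poorly-documented: no expert nets 24; the expert witness nets 27 − 7 = 20. poorly-documented stays.
A type deviates, so pooling fails.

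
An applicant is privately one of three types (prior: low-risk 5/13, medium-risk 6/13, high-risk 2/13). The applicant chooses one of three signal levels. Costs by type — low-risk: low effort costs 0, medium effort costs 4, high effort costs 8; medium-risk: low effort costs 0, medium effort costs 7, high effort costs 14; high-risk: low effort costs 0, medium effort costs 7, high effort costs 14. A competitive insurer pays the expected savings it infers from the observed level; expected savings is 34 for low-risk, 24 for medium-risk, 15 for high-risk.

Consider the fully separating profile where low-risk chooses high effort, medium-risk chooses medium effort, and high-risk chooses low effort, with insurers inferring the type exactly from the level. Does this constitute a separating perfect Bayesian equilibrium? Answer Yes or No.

No

Separating rebates: high effort → 34, medium effort → 24, low effort → 15.
low-risk (assigned high effort): low effort: 15 − 0 = 15; medium effort: 24 − 4 = 20; high effort: 34 − 8 = 26. low-risk stays.
medium-risk (assigned medium effort): low effort: 15 − 0 = 15; medium effort: 24 − 7 = 17; high effort: 34 − 14 = 20. medium-risk prefers high effort.
high-risk (assigned low effort): low effort: 15 − 0 = 15; medium effort: 24 − 7 = 17; high effort: 34 − 14 = 20. high-risk prefers high effort.
At least one type deviates; the separating profile fails.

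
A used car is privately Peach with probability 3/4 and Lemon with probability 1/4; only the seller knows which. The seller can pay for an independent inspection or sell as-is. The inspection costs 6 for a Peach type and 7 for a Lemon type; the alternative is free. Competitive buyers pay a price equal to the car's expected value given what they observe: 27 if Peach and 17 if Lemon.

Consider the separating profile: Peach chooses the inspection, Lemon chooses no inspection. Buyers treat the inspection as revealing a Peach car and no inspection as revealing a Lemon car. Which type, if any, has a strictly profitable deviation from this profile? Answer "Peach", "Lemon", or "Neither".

Lemon

The inspection pays 27; no inspection pays 17.
Peach: assigned the inspection, nets 27 − 6 = 21; deviating to no inspection nets 17.
Lemon: assigned no inspection, nets 17; deviating to the inspection nets 27 − 7 = 20.
The Lemon type gains 3 by deviating.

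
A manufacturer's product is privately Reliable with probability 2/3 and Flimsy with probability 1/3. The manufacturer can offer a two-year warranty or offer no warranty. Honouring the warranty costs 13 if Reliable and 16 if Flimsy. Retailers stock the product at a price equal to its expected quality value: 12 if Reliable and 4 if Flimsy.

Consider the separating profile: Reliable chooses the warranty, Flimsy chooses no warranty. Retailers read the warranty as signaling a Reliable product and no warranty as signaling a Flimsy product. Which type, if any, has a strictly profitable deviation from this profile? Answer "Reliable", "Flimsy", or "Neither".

The warranty pays 12; no warranty pays 4.
Reliable: assigned the warranty, nets 12 − 13 = -1; deviating to no warranty nets 4.
Flimsy: assigned no warranty, nets 4; deviating to the warranty nets 12 − 16 = -4.
The Reliable type gains 5 by deviating.

Reliable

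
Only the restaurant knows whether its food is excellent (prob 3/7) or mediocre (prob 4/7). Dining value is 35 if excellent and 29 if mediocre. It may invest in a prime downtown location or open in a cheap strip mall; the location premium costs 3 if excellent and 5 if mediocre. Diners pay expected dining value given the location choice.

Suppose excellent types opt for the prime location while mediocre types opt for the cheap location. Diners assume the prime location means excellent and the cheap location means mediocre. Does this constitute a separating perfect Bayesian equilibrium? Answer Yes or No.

Under these beliefs, the prime location earns price premium 35 and the cheap location earns price premium 29.
excellent: the prime location nets 35 − 3 = 32; the cheap location nets 29. excellent prefers the prime location.
mediocre: the prime location nets 35 − 5 = 30; the cheap location nets 29. mediocre would deviate to the prime location.
mediocre has a profitable deviation, so the profile is not an equilibrium.

No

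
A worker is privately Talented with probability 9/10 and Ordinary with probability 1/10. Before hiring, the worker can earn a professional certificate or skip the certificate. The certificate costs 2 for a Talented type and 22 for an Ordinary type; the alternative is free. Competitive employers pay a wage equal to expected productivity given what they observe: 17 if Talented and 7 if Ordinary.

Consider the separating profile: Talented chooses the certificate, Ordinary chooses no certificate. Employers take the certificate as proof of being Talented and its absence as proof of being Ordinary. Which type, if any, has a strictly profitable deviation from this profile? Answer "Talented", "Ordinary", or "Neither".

Neither

The certificate pays 17; no certificate pays 7.
Talented: assigned the certificate, nets 17 − 2 = 15; deviating to no certificate nets 7.
Ordinary: assigned no certificate, nets 7; deviating to the certificate nets 17 − 22 = -5.
Both types strictly prefer their assigned action; no profitable deviation.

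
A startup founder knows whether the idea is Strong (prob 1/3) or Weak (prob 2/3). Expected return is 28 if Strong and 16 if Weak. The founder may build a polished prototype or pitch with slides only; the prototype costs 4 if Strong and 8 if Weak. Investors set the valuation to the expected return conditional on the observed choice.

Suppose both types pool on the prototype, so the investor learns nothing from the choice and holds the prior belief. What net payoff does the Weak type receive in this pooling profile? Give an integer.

12

Pooled valuation = 1/3·28 + 2/3·16 = 20.
Weak pays cost 8 for the prototype, so net payoff = 20 − 8 = 12.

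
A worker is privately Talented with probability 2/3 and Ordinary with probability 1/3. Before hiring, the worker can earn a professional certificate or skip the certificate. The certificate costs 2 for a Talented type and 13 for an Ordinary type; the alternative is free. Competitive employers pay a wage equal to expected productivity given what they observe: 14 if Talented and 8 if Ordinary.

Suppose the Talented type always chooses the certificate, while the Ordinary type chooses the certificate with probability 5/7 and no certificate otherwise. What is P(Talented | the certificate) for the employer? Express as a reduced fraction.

14/19

P(the certificate) = (2/3)·1 + (1/3)·(5/7) = 19/21.
By Bayes' rule, P(Talented | the certificate) = (2/3) / (19/21) = 14/19.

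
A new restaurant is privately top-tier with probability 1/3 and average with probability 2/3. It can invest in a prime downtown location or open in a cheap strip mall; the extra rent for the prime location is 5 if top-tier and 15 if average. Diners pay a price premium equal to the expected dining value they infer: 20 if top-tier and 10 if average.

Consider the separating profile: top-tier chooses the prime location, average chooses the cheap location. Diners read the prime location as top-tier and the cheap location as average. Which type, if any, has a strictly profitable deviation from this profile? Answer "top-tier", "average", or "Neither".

Neither

The prime location pays 20; the cheap location pays 10.
top-tier: assigned the prime location, nets 20 − 5 = 15; deviating to the cheap location nets 10.
average: assigned the cheap location, nets 10; deviating to the prime location nets 20 − 15 = 5.
Both types strictly prefer their assigned action; no profitable deviation.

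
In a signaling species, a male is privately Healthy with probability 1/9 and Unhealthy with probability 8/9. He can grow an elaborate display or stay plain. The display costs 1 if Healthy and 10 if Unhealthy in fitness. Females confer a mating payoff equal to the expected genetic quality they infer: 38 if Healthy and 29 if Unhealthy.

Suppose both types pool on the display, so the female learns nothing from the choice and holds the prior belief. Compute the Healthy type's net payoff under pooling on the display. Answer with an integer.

Pooled mating payoff = 1/9·38 + 8/9·29 = 30.
Healthy pays cost 1 for the display, so net payoff = 30 − 1 = 29.

29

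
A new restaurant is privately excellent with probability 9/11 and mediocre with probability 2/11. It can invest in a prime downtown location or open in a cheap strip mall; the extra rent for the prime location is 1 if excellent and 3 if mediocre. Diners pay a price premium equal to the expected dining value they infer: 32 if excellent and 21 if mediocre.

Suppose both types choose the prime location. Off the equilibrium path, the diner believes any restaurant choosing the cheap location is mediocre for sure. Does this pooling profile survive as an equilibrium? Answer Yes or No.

Yes

On path, the diner holds the prior and pays 9/11·32 + 2/11·21 = 30. Off path (the cheap location), believing mediocre, it pays 21.
excellent: the prime location nets 30 − 1 = 29; the cheap location nets 21. excellent stays.
mediocre: the prime location nets 30 − 3 = 27; the cheap location nets 21. mediocre stays.
No type deviates, so pooling is sustained.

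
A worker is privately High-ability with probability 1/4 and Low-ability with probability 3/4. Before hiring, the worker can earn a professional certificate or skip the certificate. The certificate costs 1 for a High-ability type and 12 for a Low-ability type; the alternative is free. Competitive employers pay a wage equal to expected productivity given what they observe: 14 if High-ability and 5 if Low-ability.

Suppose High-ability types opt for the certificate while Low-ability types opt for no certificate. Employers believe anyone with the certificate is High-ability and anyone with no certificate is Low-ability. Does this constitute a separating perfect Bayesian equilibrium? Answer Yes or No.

Yes

Under these beliefs, the certificate earns wage 14 and no certificate earns wage 5.
High-ability: the certificate nets 14 − 1 = 13; no certificate nets 5. High-ability prefers the certificate.
Low-ability: the certificate nets 14 − 12 = 2; no certificate nets 5. Low-ability prefers no certificate.
Neither type deviates, so the separating profile is an equilibrium.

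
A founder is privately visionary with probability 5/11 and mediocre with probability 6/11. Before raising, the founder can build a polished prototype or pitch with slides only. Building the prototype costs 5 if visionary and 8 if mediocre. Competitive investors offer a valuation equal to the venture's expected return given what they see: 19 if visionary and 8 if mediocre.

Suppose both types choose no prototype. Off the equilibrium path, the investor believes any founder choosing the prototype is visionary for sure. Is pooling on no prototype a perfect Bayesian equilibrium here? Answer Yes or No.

On path, the investor holds the prior and pays 5/11·19 + 6/11·8 = 13. Off path (the prototype), believing visionary, it pays 19.
visionary: no prototype nets 13; the prototype nets 19 − 5 = 14. visionary would deviate.
mediocre: no prototype nets 13; the prototype nets 19 − 8 = 11. mediocre stays.
A type deviates, so pooling fails.

No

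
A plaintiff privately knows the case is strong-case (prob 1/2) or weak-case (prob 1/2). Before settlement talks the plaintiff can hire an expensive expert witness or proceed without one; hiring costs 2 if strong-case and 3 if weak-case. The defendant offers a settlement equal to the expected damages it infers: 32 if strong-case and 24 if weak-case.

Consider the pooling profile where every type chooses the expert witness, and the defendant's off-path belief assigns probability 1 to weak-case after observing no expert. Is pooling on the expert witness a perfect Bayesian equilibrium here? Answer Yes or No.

Yes

On path, the defendant holds the prior and pays 1/2·32 + 1/2·24 = 28. Off path (no expert), believing weak-case, it pays 24.
strong-case: the expert witness nets 28 − 2 = 26; no expert nets 24. strong-case stays.
weak-case: the expert witness nets 28 − 3 = 25; no expert nets 24. weak-case stays.
No type deviates, so pooling is sustained.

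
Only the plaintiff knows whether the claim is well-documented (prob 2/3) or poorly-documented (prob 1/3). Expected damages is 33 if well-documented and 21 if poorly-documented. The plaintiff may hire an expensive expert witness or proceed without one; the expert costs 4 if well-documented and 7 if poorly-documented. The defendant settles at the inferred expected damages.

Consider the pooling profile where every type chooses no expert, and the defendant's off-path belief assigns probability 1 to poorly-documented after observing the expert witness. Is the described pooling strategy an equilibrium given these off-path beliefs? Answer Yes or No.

On path, the defendant holds the prior and pays 2/3·33 + 1/3·21 = 29. Off path (the expert witness), believing poorly-documented, it pays 21.
well-documented: no expert nets 29; the expert witness nets 21 − 4 = 17. well-documented stays.
poorly-documented: no expert nets 29; the expert witness nets 21 − 7 = 14. poorly-documented stays.
No type deviates, so pooling is sustained.

Yes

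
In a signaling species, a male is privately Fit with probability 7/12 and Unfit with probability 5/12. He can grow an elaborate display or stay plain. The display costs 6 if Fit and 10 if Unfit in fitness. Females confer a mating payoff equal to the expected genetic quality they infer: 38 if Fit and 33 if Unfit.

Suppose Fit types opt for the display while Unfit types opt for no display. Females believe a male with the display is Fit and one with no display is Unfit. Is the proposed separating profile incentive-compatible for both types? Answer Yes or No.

Under these beliefs, the display earns mating payoff 38 and no display earns mating payoff 33.
Fit: the display nets 38 − 6 = 32; no display nets 33. Fit would deviate to no display.
Unfit: the display nets 38 − 10 = 28; no display nets 33. Unfit prefers no display.
Fit has a profitable deviation, so the profile is not an equilibrium.

No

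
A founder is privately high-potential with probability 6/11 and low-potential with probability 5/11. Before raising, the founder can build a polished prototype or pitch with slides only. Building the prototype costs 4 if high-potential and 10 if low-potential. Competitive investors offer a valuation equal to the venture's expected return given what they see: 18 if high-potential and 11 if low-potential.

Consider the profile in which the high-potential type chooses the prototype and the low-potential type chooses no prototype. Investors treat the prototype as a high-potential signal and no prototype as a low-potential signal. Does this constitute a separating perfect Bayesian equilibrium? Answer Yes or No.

Under these beliefs, the prototype earns valuation 18 and no prototype earns valuation 11.
high-potential: the prototype nets 18 − 4 = 14; no prototype nets 11. high-potential prefers the prototype.
low-potential: the prototype nets 18 − 10 = 8; no prototype nets 11. low-potential prefers no prototype.
Neither type deviates, so the separating profile is an equilibrium.

Yes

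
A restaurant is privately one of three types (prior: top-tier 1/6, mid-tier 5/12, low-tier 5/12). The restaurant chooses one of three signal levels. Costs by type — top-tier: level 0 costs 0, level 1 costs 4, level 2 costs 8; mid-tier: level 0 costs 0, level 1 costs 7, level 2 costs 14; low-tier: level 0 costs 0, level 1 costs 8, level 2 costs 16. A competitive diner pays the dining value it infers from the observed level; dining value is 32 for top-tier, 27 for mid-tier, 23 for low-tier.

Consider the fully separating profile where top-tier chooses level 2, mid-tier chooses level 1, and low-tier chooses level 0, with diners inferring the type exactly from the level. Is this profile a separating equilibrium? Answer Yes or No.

Separating price premiums: level 2 → 32, level 1 → 27, level 0 → 23.
top-tier (assigned level 2): level 0: 23 − 0 = 23; level 1: 27 − 4 = 23; level 2: 32 − 8 = 24. top-tier stays.
mid-tier (assigned level 1): level 0: 23 − 0 = 23; level 1: 27 − 7 = 20; level 2: 32 − 14 = 18. mid-tier prefers level 0.
low-tier (assigned level 0): level 0: 23 − 0 = 23; level 1: 27 − 8 = 19; level 2: 32 − 16 = 16. low-tier stays.
At least one type deviates; the separating profile fails.

No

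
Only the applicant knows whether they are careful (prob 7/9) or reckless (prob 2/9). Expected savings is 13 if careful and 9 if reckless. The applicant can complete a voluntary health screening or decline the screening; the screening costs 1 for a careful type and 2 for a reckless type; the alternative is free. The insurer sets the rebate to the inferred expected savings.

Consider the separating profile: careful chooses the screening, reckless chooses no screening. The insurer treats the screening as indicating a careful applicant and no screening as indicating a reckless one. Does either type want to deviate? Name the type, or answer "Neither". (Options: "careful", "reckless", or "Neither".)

reckless

The screening pays 13; no screening pays 9.
careful: assigned the screening, nets 13 − 1 = 12; deviating to no screening nets 9.
reckless: assigned no screening, nets 9; deviating to the screening nets 13 − 2 = 11.
The reckless type gains 2 by deviating.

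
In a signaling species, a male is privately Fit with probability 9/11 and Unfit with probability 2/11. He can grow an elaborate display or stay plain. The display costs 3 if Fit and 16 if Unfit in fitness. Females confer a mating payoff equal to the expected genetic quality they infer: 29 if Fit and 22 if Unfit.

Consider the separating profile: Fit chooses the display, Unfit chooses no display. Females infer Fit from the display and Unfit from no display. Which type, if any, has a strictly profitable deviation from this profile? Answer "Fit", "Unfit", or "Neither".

Neither

The display pays 29; no display pays 22.
Fit: assigned the display, nets 29 − 3 = 26; deviating to no display nets 22.
Unfit: assigned no display, nets 22; deviating to the display nets 29 − 16 = 13.
Both types strictly prefer their assigned action; no profitable deviation.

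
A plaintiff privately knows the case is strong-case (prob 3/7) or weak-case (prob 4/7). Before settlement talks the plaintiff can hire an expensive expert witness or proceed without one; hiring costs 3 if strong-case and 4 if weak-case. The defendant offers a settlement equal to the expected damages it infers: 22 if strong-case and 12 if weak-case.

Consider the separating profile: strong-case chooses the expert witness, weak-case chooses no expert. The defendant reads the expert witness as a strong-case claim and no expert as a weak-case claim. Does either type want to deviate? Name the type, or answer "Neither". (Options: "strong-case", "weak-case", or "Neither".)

The expert witness pays 22; no expert pays 12.
strong-case: assigned the expert witness, nets 22 − 3 = 19; deviating to no expert nets 12.
weak-case: assigned no expert, nets 12; deviating to the expert witness nets 22 − 4 = 18.
The weak-case type gains 6 by deviating.

weak-case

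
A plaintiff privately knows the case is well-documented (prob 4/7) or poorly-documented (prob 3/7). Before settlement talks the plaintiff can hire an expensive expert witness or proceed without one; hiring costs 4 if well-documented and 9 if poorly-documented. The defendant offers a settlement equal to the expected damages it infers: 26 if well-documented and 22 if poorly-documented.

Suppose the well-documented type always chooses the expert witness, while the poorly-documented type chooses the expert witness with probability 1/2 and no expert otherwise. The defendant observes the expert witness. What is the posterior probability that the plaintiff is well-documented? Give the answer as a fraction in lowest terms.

8/11

P(the expert witness) = (4/7)·1 + (3/7)·(1/2) = 11/14.
By Bayes' rule, P(well-documented | the expert witness) = (4/7) / (11/14) = 8/11.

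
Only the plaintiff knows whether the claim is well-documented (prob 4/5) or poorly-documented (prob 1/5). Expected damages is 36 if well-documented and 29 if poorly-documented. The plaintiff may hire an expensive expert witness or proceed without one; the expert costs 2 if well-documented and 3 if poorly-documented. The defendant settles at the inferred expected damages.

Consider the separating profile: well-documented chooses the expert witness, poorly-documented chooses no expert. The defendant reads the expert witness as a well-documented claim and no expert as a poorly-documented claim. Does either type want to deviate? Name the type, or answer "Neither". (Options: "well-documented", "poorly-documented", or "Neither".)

poorly-documented

The expert witness pays 36; no expert pays 29.
well-documented: assigned the expert witness, nets 36 − 2 = 34; deviating to no expert nets 29.
poorly-documented: assigned no expert, nets 29; deviating to the expert witness nets 36 − 3 = 33.
The poorly-documented type gains 4 by deviating.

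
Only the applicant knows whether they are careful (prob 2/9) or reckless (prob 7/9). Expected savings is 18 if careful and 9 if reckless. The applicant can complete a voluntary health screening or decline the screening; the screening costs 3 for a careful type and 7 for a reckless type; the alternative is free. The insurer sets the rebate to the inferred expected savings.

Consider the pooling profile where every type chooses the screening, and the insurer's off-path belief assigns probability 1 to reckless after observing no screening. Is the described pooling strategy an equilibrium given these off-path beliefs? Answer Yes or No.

On path, the insurer holds the prior and pays 2/9·18 + 7/9·9 = 11. Off path (no screening), believing reckless, it pays 9.
careful: the screening nets 11 − 3 = 8; no screening nets 9. careful would deviate.
reckless: the screening nets 11 − 7 = 4; no screening nets 9. reckless would deviate.
A type deviates, so pooling fails.

No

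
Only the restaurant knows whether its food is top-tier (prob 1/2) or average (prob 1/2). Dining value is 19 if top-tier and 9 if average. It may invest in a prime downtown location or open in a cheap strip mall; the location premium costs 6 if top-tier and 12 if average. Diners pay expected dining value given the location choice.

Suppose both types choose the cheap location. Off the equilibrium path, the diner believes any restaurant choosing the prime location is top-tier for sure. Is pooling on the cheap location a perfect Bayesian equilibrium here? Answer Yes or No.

Yes

On path, the diner holds the prior and pays 1/2·19 + 1/2·9 = 14. Off path (the prime location), believing top-tier, it pays 19.
top-tier: the cheap location nets 14; the prime location nets 19 − 6 = 13. top-tier stays.
average: the cheap location nets 14; the prime location nets 19 − 12 = 7. average stays.
No type deviates, so pooling is sustained.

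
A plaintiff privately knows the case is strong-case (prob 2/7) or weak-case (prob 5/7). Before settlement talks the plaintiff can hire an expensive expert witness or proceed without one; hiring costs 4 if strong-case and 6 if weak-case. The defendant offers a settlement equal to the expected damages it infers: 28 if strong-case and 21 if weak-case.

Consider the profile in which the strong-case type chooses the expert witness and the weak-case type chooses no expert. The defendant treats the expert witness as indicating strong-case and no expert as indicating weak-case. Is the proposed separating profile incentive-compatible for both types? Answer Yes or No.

No

Under these beliefs, the expert witness earns settlement 28 and no expert earns settlement 21.
strong-case: the expert witness nets 28 − 4 = 24; no expert nets 21. strong-case prefers the expert witness.
weak-case: the expert witness nets 28 − 6 = 22; no expert nets 21. weak-case would deviate to the expert witness.
weak-case has a profitable deviation, so the profile is not an equilibrium.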